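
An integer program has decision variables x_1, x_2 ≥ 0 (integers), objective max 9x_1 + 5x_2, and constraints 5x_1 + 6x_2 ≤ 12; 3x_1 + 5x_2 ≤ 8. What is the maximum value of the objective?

(x_1,x_2)=(2,0) is feasible, giving 18.
(x_1,x_2)=(1,1) is feasible, giving 14.
(x_1,x_2)=(1,0) is feasible, giving 9.
No feasible integer point exceeds 18.

18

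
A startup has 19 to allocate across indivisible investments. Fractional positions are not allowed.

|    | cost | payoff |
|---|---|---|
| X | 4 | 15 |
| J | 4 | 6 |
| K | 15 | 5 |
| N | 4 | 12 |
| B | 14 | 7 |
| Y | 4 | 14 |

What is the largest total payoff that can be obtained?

X + N + Y: cost 4 + 4 + 4 = 12 ≤ 19, payoff 15 + 12 + 14 = 41.
X + J + N + Y: cost 4 + 4 + 4 + 4 = 16 ≤ 19, payoff 15 + 6 + 12 + 14 = 47.
X + J + Y: cost 4 + 4 + 4 = 12 ≤ 19, payoff 15 + 6 + 14 = 35.
Best is X, J, N, and Y with total payoff 47.

47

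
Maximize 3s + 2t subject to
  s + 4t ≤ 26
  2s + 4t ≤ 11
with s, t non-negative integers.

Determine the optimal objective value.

Relaxing integrality, the LP optimum is 16.50 at (s,t) = (5.5, 0), which is not an integer point.
(s,t)=(5,0): 1·5+4·0=5≤26, 2·5+4·0=10≤11, objective 15.
(s,t)=(4,0): 1·4+4·0=4≤26, 2·4+4·0=8≤11, objective 12.
The best lattice point is (5,0), giving 15.

15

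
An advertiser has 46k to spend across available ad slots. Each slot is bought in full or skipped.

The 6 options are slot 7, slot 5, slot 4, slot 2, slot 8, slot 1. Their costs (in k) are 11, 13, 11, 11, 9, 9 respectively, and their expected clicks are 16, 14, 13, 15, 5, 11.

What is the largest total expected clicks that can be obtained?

Allowing fractional choices, the relaxed optimum would be about 59.3, but ad slots are indivisible.
slot 7 + slot 5 + slot 4 + slot 2: cost 11 + 13 + 11 + 11 = 46 ≤ 46, expected clicks 16 + 14 + 13 + 15 = 58.
slot 7 + slot 5 + slot 2 + slot 1: cost 11 + 13 + 11 + 9 = 44 ≤ 46, expected clicks 16 + 14 + 15 + 11 = 56.
slot 7 + slot 4 + slot 2 + slot 1: cost 11 + 11 + 11 + 9 = 42 ≤ 46, expected clicks 16 + 13 + 15 + 11 = 55.
Best is slot 7, slot 5, slot 4, and slot 2 with total expected clicks 58.

58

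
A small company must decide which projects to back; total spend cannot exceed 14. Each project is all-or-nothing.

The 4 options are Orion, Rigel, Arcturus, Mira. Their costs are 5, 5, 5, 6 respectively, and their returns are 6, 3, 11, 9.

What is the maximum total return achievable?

20

Treat it as a binary knapsack problem.
Allowing fractional choices, the relaxed optimum would be about 23.6, but projects are indivisible.
Arcturus + Mira: cost 5 + 6 = 11 ≤ 14, return 11 + 9 = 20.
Orion + Arcturus: cost 5 + 5 = 10 ≤ 14, return 6 + 11 = 17.
Orion + Mira: cost 5 + 6 = 11 ≤ 14, return 6 + 9 = 15.
Best is Arcturus and Mira with total return 20.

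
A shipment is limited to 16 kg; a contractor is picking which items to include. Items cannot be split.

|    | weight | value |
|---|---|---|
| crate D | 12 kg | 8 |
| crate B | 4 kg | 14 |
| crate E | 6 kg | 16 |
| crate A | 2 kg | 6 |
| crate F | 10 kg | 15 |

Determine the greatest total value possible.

36

This is a 0-1 knapsack instance.
Allowing fractional choices, the relaxed optimum would be about 42.0, but items are indivisible.
crate E + crate F: weight 6 + 10 = 16 ≤ 16, value 16 + 15 = 31.
crate B + crate E + crate A: weight 4 + 6 + 2 = 12 ≤ 16, value 14 + 16 + 6 = 36.
crate B + crate A + crate F: weight 4 + 2 + 10 = 16 ≤ 16, value 14 + 6 + 15 = 35.
Best is crate B, crate E, and crate A with total value 36.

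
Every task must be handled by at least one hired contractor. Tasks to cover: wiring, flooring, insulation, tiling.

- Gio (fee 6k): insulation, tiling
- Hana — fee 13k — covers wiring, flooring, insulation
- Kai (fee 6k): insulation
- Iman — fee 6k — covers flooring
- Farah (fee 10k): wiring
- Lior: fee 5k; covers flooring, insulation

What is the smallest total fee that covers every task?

19

The greedy cost-per-new-task heuristic would pick Lior, Gio, and Farah for 21, but a cheaper cover exists.
Choose Gio and Hana: together they cover wiring, flooring, insulation, tiling — every task.
Total fee: 6 + 13 = 19.
No cover costs less than 19.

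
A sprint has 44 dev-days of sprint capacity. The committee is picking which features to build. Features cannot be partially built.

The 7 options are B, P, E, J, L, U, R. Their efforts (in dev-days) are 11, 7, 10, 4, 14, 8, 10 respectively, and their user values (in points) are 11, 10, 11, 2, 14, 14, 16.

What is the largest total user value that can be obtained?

56

This is an integer program with binary decision variables.
B + L + U + R: effort 11 + 14 + 8 + 10 = 43 ≤ 44, user value 11 + 14 + 14 + 16 = 55.
P + J + L + U + R: effort 7 + 4 + 14 + 8 + 10 = 43 ≤ 44, user value 10 + 2 + 14 + 14 + 16 = 56.
E + L + U + R: effort 10 + 14 + 8 + 10 = 42 ≤ 44, user value 11 + 14 + 14 + 16 = 55.
Best is P, J, L, U, and R with total user value 56.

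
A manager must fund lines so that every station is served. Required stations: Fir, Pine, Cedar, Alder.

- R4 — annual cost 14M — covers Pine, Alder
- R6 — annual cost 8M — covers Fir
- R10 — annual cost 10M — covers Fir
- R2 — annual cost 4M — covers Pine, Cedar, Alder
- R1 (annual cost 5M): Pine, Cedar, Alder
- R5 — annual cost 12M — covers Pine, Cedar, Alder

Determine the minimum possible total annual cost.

12

Choose R6 and R2: together they cover Fir, Pine, Cedar, Alder — every station.
Total annual cost: 8 + 4 = 12.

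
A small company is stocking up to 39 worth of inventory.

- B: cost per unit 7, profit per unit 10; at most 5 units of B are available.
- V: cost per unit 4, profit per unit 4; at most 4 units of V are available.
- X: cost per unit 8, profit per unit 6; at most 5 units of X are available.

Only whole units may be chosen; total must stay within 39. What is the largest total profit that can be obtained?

54

This is a bounded integer knapsack.
B has the best ratio (10/7); taking only B gives at most 5×10 = 50 (stopped by the cost limit).
Mixing does better — 5×B and 1×V: cost 39 ≤ 39, profit 5·10 + 1·4 = 54.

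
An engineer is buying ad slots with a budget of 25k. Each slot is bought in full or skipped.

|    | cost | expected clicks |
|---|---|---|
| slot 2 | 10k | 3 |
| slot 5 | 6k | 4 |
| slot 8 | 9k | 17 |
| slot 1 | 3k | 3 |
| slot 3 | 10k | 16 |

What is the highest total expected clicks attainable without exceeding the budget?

37

This is a 0-1 knapsack instance.
Take slot 5, slot 8, and slot 3: cost 6 + 9 + 10 = 25 ≤ 25, expected clicks 4 + 17 + 16 = 37.
No other feasible combination does better.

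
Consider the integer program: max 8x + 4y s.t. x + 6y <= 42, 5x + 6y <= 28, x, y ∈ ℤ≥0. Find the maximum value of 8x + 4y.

40

(x,y)=(5,0): 1·5+6·0=5≤42, 5·5+6·0=25≤28, objective 40.
(x,y)=(4,1): 1·4+6·1=10≤42, 5·4+6·1=26≤28, objective 36.
(x,y)=(4,0): 1·4+6·0=4≤42, 5·4+6·0=20≤28, objective 32.
No feasible integer point exceeds 40.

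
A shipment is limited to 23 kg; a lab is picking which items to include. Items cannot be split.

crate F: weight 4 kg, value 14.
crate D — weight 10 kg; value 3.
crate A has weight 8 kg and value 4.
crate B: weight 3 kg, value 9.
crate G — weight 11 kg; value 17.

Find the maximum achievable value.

40

crate F + crate A + crate G: weight 4 + 8 + 11 = 23 ≤ 23, value 14 + 4 + 17 = 35.
crate F + crate B + crate G: weight 4 + 3 + 11 = 18 ≤ 23, value 14 + 9 + 17 = 40.
Best is crate F, crate B, and crate G with total value 40.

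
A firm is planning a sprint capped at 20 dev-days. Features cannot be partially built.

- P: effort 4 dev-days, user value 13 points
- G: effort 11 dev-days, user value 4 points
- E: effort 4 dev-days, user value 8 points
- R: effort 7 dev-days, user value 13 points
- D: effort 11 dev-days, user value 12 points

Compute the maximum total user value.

34

Take P, E, and R: effort 4 + 4 + 7 = 15 ≤ 20, user value 13 + 8 + 13 = 34.
No other feasible combination does better.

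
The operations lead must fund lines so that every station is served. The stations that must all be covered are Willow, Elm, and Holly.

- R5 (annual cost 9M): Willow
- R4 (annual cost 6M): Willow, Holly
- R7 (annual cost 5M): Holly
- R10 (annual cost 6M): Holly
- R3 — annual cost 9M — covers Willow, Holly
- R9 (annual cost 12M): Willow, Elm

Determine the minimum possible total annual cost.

17

The greedy cost-per-new-station heuristic would pick R4 and R9 for 18, but a cheaper cover exists.
Choose R7 and R9: together they cover Willow, Elm, Holly — every station.
Total annual cost: 5 + 12 = 17.
No cover costs less than 17.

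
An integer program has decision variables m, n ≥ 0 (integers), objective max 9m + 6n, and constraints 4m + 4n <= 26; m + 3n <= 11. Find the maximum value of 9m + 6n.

54

Relaxing integrality, the LP optimum is 58.50 at (m,n) = (6.5, 0), which is not an integer point.
(m,n)=(6,0): 4·6+4·0=24≤26, 1·6+3·0=6≤11, objective 54.
(m,n)=(5,1): 4·5+4·1=24≤26, 1·5+3·1=8≤11, objective 51.
(m,n)=(5,0): 4·5+4·0=20≤26, 1·5+3·0=5≤11, objective 45.
No feasible integer point exceeds 54.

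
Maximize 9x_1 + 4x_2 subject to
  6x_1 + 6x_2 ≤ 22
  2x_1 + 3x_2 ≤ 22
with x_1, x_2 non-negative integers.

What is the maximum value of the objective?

Relaxing integrality, the LP optimum is 33.00 at (x_1,x_2) = (3.67, 0), which is not an integer point.
(x_1,x_2)=(3,0): 6·3+6·0=18≤22, 2·3+3·0=6≤22, objective 27.
(x_1,x_2)=(2,1): 6·2+6·1=18≤22, 2·2+3·1=7≤22, objective 22.
The best lattice point is (3,0), giving 27.

27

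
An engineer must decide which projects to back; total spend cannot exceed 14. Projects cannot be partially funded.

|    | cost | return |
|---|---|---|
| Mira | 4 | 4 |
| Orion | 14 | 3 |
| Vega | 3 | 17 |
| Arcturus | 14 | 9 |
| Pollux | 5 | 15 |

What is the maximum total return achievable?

36

Allowing fractional choices, the relaxed optimum would be about 37.3, but projects are indivisible.
Mira + Vega: cost 4 + 3 = 7 ≤ 14, return 4 + 17 = 21.
Mira + Vega + Pollux: cost 4 + 3 + 5 = 12 ≤ 14, return 4 + 17 + 15 = 36.
Vega + Pollux: cost 3 + 5 = 8 ≤ 14, return 17 + 15 = 32.
Best is Mira, Vega, and Pollux with total return 36.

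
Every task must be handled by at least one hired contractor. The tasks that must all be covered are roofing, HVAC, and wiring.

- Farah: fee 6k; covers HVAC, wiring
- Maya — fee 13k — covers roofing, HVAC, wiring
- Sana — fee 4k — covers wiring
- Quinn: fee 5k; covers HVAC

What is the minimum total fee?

This is a weighted set-cover instance.
The greedy cost-per-new-task heuristic would pick Farah and Maya for 19, but a cheaper cover exists.
Maya alone covers roofing, HVAC, wiring — every task.
Total fee: 13.
No cover costs less than 13.

13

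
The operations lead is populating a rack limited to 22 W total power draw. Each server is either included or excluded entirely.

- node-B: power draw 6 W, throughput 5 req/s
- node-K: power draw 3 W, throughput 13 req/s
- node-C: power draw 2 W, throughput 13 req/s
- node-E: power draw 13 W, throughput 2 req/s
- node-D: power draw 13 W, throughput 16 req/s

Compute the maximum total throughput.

42

node-B + node-K + node-D: power draw 6 + 3 + 13 = 22 ≤ 22, throughput 5 + 13 + 16 = 34.
node-K + node-C + node-D: power draw 3 + 2 + 13 = 18 ≤ 22, throughput 13 + 13 + 16 = 42.
node-B + node-C + node-D: power draw 6 + 2 + 13 = 21 ≤ 22, throughput 5 + 13 + 16 = 34.
Best is node-K, node-C, and node-D with total throughput 42.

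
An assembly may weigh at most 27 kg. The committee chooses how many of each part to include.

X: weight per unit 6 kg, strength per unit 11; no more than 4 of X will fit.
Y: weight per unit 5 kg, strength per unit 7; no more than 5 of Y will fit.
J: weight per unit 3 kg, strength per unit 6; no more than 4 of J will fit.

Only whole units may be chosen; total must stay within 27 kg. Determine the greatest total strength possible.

4×X and 1×J: weight 27 ≤ 27, strength 4·11 + 1·6 = 50.
3×X and 3×J: weight 27 ≤ 27, strength 3·11 + 3·6 = 51.
Best is 51.

51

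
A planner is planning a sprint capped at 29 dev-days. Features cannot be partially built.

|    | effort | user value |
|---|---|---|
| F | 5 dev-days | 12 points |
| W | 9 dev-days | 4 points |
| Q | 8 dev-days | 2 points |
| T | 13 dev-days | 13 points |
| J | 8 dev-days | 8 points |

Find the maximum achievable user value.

F + Q + T: effort 5 + 8 + 13 = 26 ≤ 29, user value 12 + 2 + 13 = 27.
F + W + T: effort 5 + 9 + 13 = 27 ≤ 29, user value 12 + 4 + 13 = 29.
F + T + J: effort 5 + 13 + 8 = 26 ≤ 29, user value 12 + 13 + 8 = 33.
Best is F, T, and J with total user value 33.

33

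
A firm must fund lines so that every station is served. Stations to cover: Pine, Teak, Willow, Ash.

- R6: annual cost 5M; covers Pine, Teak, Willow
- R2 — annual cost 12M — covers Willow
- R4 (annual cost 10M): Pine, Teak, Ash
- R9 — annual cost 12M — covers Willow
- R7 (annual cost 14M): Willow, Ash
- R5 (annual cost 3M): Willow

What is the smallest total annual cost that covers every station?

The greedy cost-per-new-station heuristic would pick R6 and R4 for 15, but a cheaper cover exists.
Choose R4 and R5: together they cover Pine, Teak, Willow, Ash — every station.
Total annual cost: 10 + 3 = 13.
No cover costs less than 13.

13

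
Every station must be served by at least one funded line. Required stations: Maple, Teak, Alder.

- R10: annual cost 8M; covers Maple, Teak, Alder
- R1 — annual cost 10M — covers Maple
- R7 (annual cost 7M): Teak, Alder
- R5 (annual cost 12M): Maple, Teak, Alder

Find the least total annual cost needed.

This is a weighted set-cover instance.
R10 alone covers Maple, Teak, Alder — every station.
Total annual cost: 8.
No cover costs less than 8.

8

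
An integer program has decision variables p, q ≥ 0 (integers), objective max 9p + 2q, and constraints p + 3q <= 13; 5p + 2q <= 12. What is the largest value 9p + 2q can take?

The continuous relaxation peaks at (2.4, 0) with value 21.60; rounding to a feasible lattice point costs some objective.
(p,q)=(2,1): 1·2+3·1=5≤13, 5·2+2·1=12≤12, objective 20.
(p,q)=(2,0): 1·2+3·0=2≤13, 5·2+2·0=10≤12, objective 18.
(p,q)=(1,2): 1·1+3·2=7≤13, 5·1+2·2=9≤12, objective 13.
No feasible integer point exceeds 20.

20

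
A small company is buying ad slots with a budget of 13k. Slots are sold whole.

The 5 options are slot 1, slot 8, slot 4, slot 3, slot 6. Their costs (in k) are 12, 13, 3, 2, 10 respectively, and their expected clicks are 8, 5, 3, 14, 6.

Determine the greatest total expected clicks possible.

Take slot 3 and slot 6: cost 2 + 10 = 12 ≤ 13, expected clicks 14 + 6 = 20.
No other feasible combination does better.

20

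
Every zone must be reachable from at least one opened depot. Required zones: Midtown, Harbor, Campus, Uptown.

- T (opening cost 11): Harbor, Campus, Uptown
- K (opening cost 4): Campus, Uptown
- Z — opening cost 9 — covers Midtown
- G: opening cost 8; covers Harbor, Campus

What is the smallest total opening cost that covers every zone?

20

The greedy cost-per-new-zone heuristic would pick K, G, and Z for 21, but a cheaper cover exists.
Choose T and Z: together they cover Midtown, Harbor, Campus, Uptown — every zone.
Total opening cost: 11 + 9 = 20.
No cover costs less than 20.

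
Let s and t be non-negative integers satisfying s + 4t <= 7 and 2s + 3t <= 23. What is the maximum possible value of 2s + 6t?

14

(s,t)=(7,0) is feasible, giving 14.
(s,t)=(6,0) is feasible, giving 12.
The best lattice point is (7,0), giving 14.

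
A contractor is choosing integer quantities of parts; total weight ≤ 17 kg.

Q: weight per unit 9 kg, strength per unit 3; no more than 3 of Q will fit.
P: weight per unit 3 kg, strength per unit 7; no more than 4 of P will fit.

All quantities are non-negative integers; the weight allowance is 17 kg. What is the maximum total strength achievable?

Take 4×P: weight 12 ≤ 17, strength 4·7 = 28.
P has the best ratio (7/3) and is taken to its limit of 4; remaining capacity is filled optimally with the others.

28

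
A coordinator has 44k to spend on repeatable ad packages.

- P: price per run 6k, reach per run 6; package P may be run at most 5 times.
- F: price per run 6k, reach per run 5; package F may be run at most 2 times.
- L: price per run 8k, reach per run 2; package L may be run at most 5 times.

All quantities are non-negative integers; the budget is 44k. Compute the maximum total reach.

40

P has the best ratio (6/6); taking only P gives at most 5×6 = 30 (stopped by the supply cap of 5).
Mixing does better — 5×P and 2×F: price 42 ≤ 44, reach 5·6 + 2·5 = 40.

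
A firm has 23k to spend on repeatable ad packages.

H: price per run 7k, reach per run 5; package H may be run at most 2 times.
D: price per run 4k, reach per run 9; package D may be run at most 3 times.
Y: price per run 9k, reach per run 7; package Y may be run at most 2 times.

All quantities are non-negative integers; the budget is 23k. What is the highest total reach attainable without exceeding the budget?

34

This is a bounded integer knapsack.
D has the best ratio (9/4); taking only D gives at most 3×9 = 27 (stopped by the supply cap of 3).
Mixing does better — 3×D and 1×Y: price 21 ≤ 23, reach 3·9 + 1·7 = 34.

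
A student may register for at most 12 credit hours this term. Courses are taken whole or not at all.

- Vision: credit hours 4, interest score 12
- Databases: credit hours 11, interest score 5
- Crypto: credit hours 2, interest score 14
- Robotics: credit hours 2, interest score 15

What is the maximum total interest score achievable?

Treat it as a binary knapsack problem.
Take Vision, Crypto, and Robotics: credit hours 4 + 2 + 2 = 8 ≤ 12, interest score 12 + 14 + 15 = 41.
No other feasible combination does better.

41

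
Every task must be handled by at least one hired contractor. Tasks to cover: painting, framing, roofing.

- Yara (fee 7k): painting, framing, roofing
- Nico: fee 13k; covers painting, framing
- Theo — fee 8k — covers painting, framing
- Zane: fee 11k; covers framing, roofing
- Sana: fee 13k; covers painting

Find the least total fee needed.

7

This is a weighted set-cover instance.
Yara alone covers painting, framing, roofing — every task.
Total fee: 7.
No cover costs less than 7.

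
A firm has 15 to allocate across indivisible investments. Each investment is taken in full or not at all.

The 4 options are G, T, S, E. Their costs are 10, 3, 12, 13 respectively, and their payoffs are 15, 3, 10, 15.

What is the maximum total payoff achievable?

18

This is an integer program with binary decision variables.
Allowing fractional choices, the relaxed optimum would be about 20.8, but investments are indivisible.
G: cost 10 ≤ 15, payoff 15.
E: cost 13 ≤ 15, payoff 15.
G + T: cost 10 + 3 = 13 ≤ 15, payoff 15 + 3 = 18.
Best is G and T with total payoff 18.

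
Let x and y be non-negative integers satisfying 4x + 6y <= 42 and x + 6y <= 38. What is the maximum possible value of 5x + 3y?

50

(x,y)=(10,0): 4·10+6·0=40≤42, 1·10+6·0=10≤38, objective 50.
(x,y)=(9,1): 4·9+6·1=42≤42, 1·9+6·1=15≤38, objective 48.
The best lattice point is (10,0), giving 50.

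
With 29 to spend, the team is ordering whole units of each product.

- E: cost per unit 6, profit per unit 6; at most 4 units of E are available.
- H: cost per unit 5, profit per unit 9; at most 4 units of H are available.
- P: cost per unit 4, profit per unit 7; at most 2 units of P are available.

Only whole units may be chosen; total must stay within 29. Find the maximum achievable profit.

This is a bounded integer knapsack.
1×E, 3×H, and 2×P: cost 29 ≤ 29, profit 1·6 + 3·9 + 2·7 = 47.
4×H and 2×P: cost 28 ≤ 29, profit 4·9 + 2·7 = 50.
Best is 50.

50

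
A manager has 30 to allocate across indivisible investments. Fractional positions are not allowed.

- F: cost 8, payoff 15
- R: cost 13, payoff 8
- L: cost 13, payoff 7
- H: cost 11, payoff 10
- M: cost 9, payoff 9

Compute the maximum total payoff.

Take F, H, and M: cost 8 + 11 + 9 = 28 ≤ 30, payoff 15 + 10 + 9 = 34.
No other feasible combination does better.

34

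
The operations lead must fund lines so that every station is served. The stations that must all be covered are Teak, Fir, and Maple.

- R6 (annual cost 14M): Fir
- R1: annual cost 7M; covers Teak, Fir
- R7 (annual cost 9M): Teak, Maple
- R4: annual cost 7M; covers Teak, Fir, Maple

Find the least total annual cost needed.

R4 alone covers Teak, Fir, Maple — every station.
Total annual cost: 7.
No cover costs less than 7.

7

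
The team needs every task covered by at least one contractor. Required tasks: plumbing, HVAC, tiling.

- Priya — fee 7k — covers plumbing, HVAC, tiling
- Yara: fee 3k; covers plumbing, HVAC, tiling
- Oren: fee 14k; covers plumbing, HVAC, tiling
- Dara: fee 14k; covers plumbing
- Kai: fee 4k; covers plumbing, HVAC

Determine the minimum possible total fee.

Yara alone covers plumbing, HVAC, tiling — every task.
Total fee: 3.
No cover costs less than 3.

3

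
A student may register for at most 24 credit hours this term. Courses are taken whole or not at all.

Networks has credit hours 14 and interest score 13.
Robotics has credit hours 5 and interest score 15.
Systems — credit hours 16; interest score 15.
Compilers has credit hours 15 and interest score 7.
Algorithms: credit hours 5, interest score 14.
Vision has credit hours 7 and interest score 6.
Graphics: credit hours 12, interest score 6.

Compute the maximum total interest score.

42

Networks + Robotics + Algorithms: credit hours 14 + 5 + 5 = 24 ≤ 24, interest score 13 + 15 + 14 = 42.
Robotics + Algorithms + Graphics: credit hours 5 + 5 + 12 = 22 ≤ 24, interest score 15 + 14 + 6 = 35.
Robotics + Algorithms + Vision: credit hours 5 + 5 + 7 = 17 ≤ 24, interest score 15 + 14 + 6 = 35.
Best is Networks, Robotics, and Algorithms with total interest score 42.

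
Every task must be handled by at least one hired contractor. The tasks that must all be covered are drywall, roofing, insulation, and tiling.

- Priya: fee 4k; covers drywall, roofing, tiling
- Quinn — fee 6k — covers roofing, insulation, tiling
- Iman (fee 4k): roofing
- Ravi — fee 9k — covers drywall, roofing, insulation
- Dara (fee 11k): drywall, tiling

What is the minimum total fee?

This is a weighted set-cover instance.
Choose Priya and Quinn: together they cover drywall, roofing, insulation, tiling — every task.
Total fee: 4 + 6 = 10.
No cover costs less than 10.

10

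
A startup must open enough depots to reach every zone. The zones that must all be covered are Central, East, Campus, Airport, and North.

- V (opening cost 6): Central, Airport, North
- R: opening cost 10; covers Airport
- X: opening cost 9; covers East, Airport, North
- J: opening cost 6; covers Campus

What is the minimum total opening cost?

Choose V, X, and J: together they cover Central, East, Campus, Airport, North — every zone.
Total opening cost: 6 + 9 + 6 = 21.
No cover costs less than 21.

21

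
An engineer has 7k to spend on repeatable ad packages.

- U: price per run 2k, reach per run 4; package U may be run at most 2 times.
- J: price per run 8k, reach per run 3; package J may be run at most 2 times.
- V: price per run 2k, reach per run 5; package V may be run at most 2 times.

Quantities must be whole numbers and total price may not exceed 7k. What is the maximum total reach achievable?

Take 1×U and 2×V: price 6 ≤ 7, reach 1·4 + 2·5 = 14.
V has the best ratio (5/2) and is taken to its limit of 2; remaining capacity is filled optimally with the others.

14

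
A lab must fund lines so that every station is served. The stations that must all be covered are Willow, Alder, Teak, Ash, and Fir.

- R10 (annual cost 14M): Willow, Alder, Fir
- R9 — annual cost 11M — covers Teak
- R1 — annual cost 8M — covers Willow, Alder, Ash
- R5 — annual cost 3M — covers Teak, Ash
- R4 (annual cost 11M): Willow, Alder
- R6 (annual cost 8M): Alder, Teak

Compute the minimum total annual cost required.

17

The greedy cost-per-new-station heuristic would pick R5, R1, and R10 for 25, but a cheaper cover exists.
Choose R10 and R5: together they cover Willow, Alder, Teak, Ash, Fir — every station.
Total annual cost: 14 + 3 = 17.
No cover costs less than 17.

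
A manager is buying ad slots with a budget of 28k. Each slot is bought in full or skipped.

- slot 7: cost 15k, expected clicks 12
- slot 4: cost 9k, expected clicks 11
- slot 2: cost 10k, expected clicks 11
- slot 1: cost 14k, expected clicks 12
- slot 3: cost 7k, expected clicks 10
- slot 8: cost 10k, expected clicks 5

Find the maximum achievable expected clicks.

This is a 0-1 knapsack instance.
slot 4 + slot 3 + slot 8: cost 9 + 7 + 10 = 26 ≤ 28, expected clicks 11 + 10 + 5 = 26.
slot 4 + slot 2 + slot 3: cost 9 + 10 + 7 = 26 ≤ 28, expected clicks 11 + 11 + 10 = 32.
Best is slot 4, slot 2, and slot 3 with total expected clicks 32.

32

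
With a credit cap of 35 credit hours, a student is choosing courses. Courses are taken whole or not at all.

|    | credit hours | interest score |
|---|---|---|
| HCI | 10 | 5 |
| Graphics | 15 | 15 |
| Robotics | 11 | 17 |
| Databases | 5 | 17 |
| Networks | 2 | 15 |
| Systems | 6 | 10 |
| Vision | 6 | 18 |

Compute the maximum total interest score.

77

Allowing fractional choices, the relaxed optimum would be about 82.0, but courses are indivisible.
Robotics + Databases + Networks + Systems + Vision: credit hours 11 + 5 + 2 + 6 + 6 = 30 ≤ 35, interest score 17 + 17 + 15 + 10 + 18 = 77.
Graphics + Databases + Networks + Systems + Vision: credit hours 15 + 5 + 2 + 6 + 6 = 34 ≤ 35, interest score 15 + 17 + 15 + 10 + 18 = 75.
HCI + Robotics + Databases + Networks + Vision: credit hours 10 + 11 + 5 + 2 + 6 = 34 ≤ 35, interest score 5 + 17 + 17 + 15 + 18 = 72.
Best is Robotics, Databases, Networks, Systems, and Vision with total interest score 77.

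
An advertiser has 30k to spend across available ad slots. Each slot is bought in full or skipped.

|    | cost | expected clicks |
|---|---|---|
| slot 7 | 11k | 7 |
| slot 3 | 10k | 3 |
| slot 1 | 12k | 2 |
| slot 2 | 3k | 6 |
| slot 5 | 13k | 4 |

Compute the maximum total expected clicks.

Treat it as a binary knapsack problem.
slot 7 + slot 3 + slot 2: cost 11 + 10 + 3 = 24 ≤ 30, expected clicks 7 + 3 + 6 = 16.
slot 7 + slot 1 + slot 2: cost 11 + 12 + 3 = 26 ≤ 30, expected clicks 7 + 2 + 6 = 15.
slot 7 + slot 2 + slot 5: cost 11 + 3 + 13 = 27 ≤ 30, expected clicks 7 + 6 + 4 = 17.
Best is slot 7, slot 2, and slot 5 with total expected clicks 17.

17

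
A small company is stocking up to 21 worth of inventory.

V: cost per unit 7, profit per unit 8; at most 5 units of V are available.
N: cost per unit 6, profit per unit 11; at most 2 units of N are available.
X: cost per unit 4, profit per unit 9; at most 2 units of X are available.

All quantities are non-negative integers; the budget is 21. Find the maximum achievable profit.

40

X has the best ratio (9/4); taking only X gives at most 2×9 = 18 (stopped by the supply cap of 2).
Mixing does better — 2×N and 2×X: cost 20 ≤ 21, profit 2·11 + 2·9 = 40.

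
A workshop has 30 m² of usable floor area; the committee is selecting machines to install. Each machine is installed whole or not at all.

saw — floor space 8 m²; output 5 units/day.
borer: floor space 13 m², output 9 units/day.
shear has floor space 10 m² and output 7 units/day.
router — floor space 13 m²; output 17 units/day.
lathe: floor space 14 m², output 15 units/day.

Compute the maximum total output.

Take router and lathe: floor space 13 + 14 = 27 ≤ 30, output 17 + 15 = 32.
No other feasible combination does better.

32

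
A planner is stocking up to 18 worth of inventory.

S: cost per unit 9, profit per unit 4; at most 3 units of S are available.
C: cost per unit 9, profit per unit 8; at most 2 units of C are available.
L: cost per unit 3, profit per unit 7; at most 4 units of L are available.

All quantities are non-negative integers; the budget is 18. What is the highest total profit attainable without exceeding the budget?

L has the best ratio (7/3); taking only L gives at most 4×7 = 28 (stopped by the supply cap of 4).
Mixing does better — 1×C and 3×L: cost 18 ≤ 18, profit 1·8 + 3·7 = 29.

29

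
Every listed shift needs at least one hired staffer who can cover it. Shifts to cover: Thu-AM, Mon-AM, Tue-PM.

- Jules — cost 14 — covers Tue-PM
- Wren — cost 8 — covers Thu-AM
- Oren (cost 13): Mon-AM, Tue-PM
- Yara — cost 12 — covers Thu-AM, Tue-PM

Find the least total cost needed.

The greedy cost-per-new-shift heuristic would pick Yara and Oren for 25, but a cheaper cover exists.
Choose Wren and Oren: together they cover Thu-AM, Mon-AM, Tue-PM — every shift.
Total cost: 8 + 13 = 21.
No cover costs less than 21.

21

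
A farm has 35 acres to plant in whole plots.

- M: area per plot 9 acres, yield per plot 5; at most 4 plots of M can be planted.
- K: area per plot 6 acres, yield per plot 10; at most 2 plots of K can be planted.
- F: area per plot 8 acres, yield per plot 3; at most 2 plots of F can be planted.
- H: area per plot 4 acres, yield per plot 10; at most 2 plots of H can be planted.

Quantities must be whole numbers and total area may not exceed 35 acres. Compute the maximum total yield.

Take 1×M, 2×K, and 2×H: area 29 ≤ 35, yield 1·5 + 2·10 + 2·10 = 45.
H has the best ratio (10/4) and is taken to its limit of 2; remaining capacity is filled optimally with the others.

45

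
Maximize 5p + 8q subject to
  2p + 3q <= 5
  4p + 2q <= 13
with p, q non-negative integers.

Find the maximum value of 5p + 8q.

(p,q)=(1,1): 2·1+3·1=5≤5, 4·1+2·1=6≤13, objective 13.
(p,q)=(2,0): 2·2+3·0=4≤5, 4·2+2·0=8≤13, objective 10.
No feasible integer point exceeds 13.

13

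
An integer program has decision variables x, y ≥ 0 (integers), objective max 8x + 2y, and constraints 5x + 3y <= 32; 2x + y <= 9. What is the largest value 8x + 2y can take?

34

Relaxing integrality, the LP optimum is 36.00 at (x,y) = (4.5, 0), which is not an integer point.
(x,y)=(4,1): 5·4+3·1=23≤32, 2·4+1·1=9≤9, objective 34.
(x,y)=(4,0): 5·4+3·0=20≤32, 2·4+1·0=8≤9, objective 32.
(x,y)=(3,2): 5·3+3·2=21≤32, 2·3+1·2=8≤9, objective 28.
No feasible integer point exceeds 34.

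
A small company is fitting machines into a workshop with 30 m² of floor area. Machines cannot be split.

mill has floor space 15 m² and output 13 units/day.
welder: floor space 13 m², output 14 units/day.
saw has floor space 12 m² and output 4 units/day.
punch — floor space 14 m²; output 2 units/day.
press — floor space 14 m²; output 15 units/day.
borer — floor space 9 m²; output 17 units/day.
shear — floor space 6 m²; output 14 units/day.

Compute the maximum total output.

Allowing fractional choices, the relaxed optimum would be about 47.1, but machines are indivisible.
welder + borer + shear: floor space 13 + 9 + 6 = 28 ≤ 30, output 14 + 17 + 14 = 45.
press + borer + shear: floor space 14 + 9 + 6 = 29 ≤ 30, output 15 + 17 + 14 = 46.
mill + borer + shear: floor space 15 + 9 + 6 = 30 ≤ 30, output 13 + 17 + 14 = 44.
Best is press, borer, and shear with total output 46.

46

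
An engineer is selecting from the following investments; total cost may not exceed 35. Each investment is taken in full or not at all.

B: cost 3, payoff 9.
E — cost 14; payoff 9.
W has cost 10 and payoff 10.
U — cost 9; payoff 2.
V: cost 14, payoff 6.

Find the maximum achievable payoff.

This is an integer program with binary decision variables.
B + W + V: cost 3 + 10 + 14 = 27 ≤ 35, payoff 9 + 10 + 6 = 25.
B + E + W: cost 3 + 14 + 10 = 27 ≤ 35, payoff 9 + 9 + 10 = 28.
B + E + V: cost 3 + 14 + 14 = 31 ≤ 35, payoff 9 + 9 + 6 = 24.
Best is B, E, and W with total payoff 28.

28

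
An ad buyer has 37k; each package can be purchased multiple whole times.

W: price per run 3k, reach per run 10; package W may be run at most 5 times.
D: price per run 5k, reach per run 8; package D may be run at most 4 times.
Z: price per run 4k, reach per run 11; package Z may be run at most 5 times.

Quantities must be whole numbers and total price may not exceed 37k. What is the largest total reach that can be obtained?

This is a bounded integer knapsack.
W has the best ratio (10/3); taking only W gives at most 5×10 = 50 (stopped by the supply cap of 5).
Mixing does better — 5×W and 5×Z: price 35 ≤ 37, reach 5·10 + 5·11 = 105.

105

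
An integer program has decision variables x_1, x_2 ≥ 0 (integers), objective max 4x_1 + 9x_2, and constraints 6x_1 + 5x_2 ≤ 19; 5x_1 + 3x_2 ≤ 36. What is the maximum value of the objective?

(x_1,x_2)=(0,3): 6·0+5·3=15≤19, 5·0+3·3=9≤36, objective 27.
(x_1,x_2)=(1,2): 6·1+5·2=16≤19, 5·1+3·2=11≤36, objective 22.
Maximum is 27 at (x_1,x_2)=(0,3).

27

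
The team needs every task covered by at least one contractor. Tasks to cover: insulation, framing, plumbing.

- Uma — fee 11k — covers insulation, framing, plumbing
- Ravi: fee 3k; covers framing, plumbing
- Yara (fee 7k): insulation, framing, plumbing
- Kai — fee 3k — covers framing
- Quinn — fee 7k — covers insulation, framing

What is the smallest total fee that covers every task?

This is a weighted set-cover instance.
Yara alone covers insulation, framing, plumbing — every task.
Total fee: 7.

7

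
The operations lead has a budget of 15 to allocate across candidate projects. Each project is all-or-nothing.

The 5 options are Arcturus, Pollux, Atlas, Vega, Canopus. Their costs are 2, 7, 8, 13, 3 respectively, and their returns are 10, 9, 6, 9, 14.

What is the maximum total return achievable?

Arcturus + Canopus: cost 2 + 3 = 5 ≤ 15, return 10 + 14 = 24.
Arcturus + Pollux + Canopus: cost 2 + 7 + 3 = 12 ≤ 15, return 10 + 9 + 14 = 33.
Arcturus + Atlas + Canopus: cost 2 + 8 + 3 = 13 ≤ 15, return 10 + 6 + 14 = 30.
Best is Arcturus, Pollux, and Canopus with total return 33.

33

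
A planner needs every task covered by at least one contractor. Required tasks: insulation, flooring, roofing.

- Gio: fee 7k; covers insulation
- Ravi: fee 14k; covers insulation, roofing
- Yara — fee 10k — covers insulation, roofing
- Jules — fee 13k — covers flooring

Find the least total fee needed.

Choose Yara and Jules: together they cover insulation, flooring, roofing — every task.
Total fee: 10 + 13 = 23.
No cover costs less than 23.

23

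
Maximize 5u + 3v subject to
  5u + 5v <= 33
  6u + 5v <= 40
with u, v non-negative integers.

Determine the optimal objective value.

30

The continuous relaxation peaks at (6.6, 0) with value 33.00; rounding to a feasible lattice point costs some objective.
(u,v)=(6,0): 5·6+5·0=30≤33, 6·6+5·0=36≤40, objective 30.
(u,v)=(5,1): 5·5+5·1=30≤33, 6·5+5·1=35≤40, objective 28.
The best lattice point is (6,0), giving 30.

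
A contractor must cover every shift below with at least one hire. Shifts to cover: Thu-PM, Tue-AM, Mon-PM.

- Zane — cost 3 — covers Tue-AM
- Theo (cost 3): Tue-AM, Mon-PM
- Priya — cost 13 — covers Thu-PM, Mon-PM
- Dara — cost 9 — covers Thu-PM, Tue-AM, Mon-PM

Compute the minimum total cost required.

9

This is a weighted set-cover instance.
The greedy cost-per-new-shift heuristic would pick Theo and Dara for 12, but a cheaper cover exists.
Dara alone covers Thu-PM, Tue-AM, Mon-PM — every shift.
Total cost: 9.
No cover costs less than 9.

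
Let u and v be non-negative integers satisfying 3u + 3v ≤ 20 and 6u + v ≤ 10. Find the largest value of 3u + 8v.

Relaxing integrality, the LP optimum is 53.33 at (u,v) = (0, 6.67), which is not an integer point.
(u,v)=(0,6): 3·0+3·6=18≤20, 6·0+1·6=6≤10, objective 48.
(u,v)=(0,5): 3·0+3·5=15≤20, 6·0+1·5=5≤10, objective 40.
No feasible integer point exceeds 48.

48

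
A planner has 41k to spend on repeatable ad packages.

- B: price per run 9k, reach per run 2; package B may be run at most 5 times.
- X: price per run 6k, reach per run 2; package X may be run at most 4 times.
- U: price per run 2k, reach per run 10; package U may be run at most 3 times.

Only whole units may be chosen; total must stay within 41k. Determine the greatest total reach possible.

40

This is a bounded integer knapsack.
Take 1×B, 4×X, and 3×U: price 39 ≤ 41, reach 1·2 + 4·2 + 3·10 = 40.
U has the best ratio (10/2) and is taken to its limit of 3; remaining capacity is filled optimally with the others.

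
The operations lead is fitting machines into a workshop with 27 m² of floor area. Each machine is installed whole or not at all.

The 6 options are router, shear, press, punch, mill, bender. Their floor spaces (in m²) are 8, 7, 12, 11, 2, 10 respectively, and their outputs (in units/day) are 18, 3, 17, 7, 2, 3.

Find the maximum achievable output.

38

Take router, shear, and press: floor space 8 + 7 + 12 = 27 ≤ 27, output 18 + 3 + 17 = 38.
No other feasible combination does better.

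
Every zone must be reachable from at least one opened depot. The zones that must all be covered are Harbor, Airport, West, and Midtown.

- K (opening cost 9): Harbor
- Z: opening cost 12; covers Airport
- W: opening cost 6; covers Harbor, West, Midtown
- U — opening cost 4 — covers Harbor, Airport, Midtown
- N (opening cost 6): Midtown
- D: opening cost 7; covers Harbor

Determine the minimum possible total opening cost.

10

Choose W and U: together they cover Harbor, Airport, West, Midtown — every zone.
Total opening cost: 6 + 4 = 10.
No cover costs less than 10.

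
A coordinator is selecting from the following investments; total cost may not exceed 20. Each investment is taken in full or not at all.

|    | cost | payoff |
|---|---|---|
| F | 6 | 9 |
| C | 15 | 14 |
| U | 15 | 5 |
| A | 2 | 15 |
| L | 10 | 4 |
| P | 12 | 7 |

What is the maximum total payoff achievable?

Treat it as a binary knapsack problem.
Take F, A, and P: cost 6 + 2 + 12 = 20 ≤ 20, payoff 9 + 15 + 7 = 31.
No other feasible combination does better.

31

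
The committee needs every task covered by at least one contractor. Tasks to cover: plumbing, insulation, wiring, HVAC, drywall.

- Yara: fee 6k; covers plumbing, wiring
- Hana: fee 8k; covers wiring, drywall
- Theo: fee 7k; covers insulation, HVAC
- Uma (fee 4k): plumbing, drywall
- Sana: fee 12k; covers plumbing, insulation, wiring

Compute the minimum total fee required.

Choose Yara, Theo, and Uma: together they cover plumbing, insulation, wiring, HVAC, drywall — every task.
Total fee: 6 + 7 + 4 = 17.
No cover costs less than 17.

17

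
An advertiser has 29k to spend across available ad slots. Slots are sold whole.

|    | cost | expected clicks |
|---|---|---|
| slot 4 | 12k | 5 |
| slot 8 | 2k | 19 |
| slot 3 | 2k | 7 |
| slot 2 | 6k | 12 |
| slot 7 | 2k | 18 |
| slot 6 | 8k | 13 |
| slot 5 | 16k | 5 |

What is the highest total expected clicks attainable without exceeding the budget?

69

Take slot 8, slot 3, slot 2, slot 7, and slot 6: cost 2 + 2 + 6 + 2 + 8 = 20 ≤ 29, expected clicks 19 + 7 + 12 + 18 + 13 = 69.
No other feasible combination does better.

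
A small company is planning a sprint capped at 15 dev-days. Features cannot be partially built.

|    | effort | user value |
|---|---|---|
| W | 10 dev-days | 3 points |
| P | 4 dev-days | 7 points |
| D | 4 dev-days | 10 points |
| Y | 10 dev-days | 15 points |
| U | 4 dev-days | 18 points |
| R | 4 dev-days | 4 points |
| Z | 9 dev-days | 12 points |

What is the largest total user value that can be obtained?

35

Allowing fractional choices, the relaxed optimum would be about 39.5, but features are indivisible.
Y + U: effort 10 + 4 = 14 ≤ 15, user value 15 + 18 = 33.
P + D + U: effort 4 + 4 + 4 = 12 ≤ 15, user value 7 + 10 + 18 = 35.
D + U + R: effort 4 + 4 + 4 = 12 ≤ 15, user value 10 + 18 + 4 = 32.
Best is P, D, and U with total user value 35.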